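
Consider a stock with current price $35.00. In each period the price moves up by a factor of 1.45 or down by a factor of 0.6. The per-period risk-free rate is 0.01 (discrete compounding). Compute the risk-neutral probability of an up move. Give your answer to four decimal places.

p = 0.4824

Risk-neutral probability p = (1 + 0.01 − 0.6)/(1.45 − 0.6) = 0.4100/0.8500 = 0.4824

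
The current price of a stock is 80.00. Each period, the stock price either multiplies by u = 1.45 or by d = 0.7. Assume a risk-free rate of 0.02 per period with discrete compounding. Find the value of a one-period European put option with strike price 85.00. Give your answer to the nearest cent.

Risk-neutral probability p = (1 + 0.02 − 0.7)/(1.45 − 0.7) = 0.3200/0.7500 = 0.4267
Terminal stock prices: S_u = 116, S_d = 56
Terminal payoffs (K − S): max(-31, 0) = 0, max(29, 0) = 29
Node 0 (S = 80): V_0 = 1/1.02·[0.4267·0.0000 + 0.5733·29.0000] = 16.3007

16.30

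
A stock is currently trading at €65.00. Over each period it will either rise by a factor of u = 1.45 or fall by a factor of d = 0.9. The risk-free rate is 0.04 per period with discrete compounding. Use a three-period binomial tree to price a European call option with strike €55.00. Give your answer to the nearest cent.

€18.91

Risk-neutral probability p = (1 + 0.04 − 0.9)/(1.45 − 0.9) = 0.1400/0.5500 = 0.2545
Terminal stock prices: S_uuu = 198.2, S_uud = 123, S_udd = 76.34, S_ddd = 47.39
Terminal payoffs (S − K): max(143.2, 0) = 143.2, max(68, 0) = 68, max(21.34, 0) = 21.34, max(-7.615, 0) = 0
Node uu (S = 136.7): V_uu = 1/1.04·[0.2545·143.1606 + 0.7455·67.9963] = 83.7779
Node ud (S = 84.83): V_ud = 1/1.04·[0.2545·67.9963 + 0.7455·21.3425] = 31.9404
Node dd (S = 52.65): V_dd = 1/1.04·[0.2545·21.3425 + 0.7455·0.0000] = 5.2237
Node u (S = 94.25): V_u = 1/1.04·[0.2545·83.7779 + 0.7455·31.9404] = 43.3994
Node d (S = 58.5): V_d = 1/1.04·[0.2545·31.9404 + 0.7455·5.2237] = 11.5618
Node 0 (S = 65): V_0 = 1/1.04·[0.2545·43.3994 + 0.7455·11.5618] = 18.9096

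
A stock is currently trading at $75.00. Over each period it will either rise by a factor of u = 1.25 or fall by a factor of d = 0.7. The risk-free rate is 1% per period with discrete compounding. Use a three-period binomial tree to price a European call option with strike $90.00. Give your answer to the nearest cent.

Risk-neutral probability p = (1 + 0.01 − 0.7)/(1.25 − 0.7) = 0.3100/0.5500 = 0.5636
Terminal stock prices: S_uuu = 146.5, S_uud = 82.03, S_udd = 45.94, S_ddd = 25.72
Terminal payoffs (S − K): max(56.48, 0) = 56.48, max(-7.969, 0) = 0, max(-44.06, 0) = 0, max(-64.28, 0) = 0
Node uu (S = 117.2): V_uu = 1/1.01·[0.5636·56.4844 + 0.4364·0.0000] = 31.5214
Node ud (S = 65.62): V_ud = 1/1.01·[0.5636·0.0000 + 0.4364·0.0000] = 0.0000
Node dd (S = 36.75): V_dd = 1/1.01·[0.5636·0.0000 + 0.4364·0.0000] = 0.0000
Node u (S = 93.75): V_u = 1/1.01·[0.5636·31.5214 + 0.4364·0.0000] = 17.5907
Node d (S = 52.5): V_d = 1/1.01·[0.5636·0.0000 + 0.4364·0.0000] = 0.0000
Node 0 (S = 75): V_0 = 1/1.01·[0.5636·17.5907 + 0.4364·0.0000] = 9.8166

$9.82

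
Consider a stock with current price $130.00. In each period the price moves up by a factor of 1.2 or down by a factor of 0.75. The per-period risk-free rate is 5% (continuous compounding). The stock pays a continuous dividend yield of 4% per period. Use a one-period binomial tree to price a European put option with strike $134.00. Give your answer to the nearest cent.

Per-period risk-free factor R = e^0.05 = 1.0513; dividend-adjusted growth = e^(0.05−0.04) = 1.0101.
Risk-neutral probability p = (1.0101 − 0.75)/(1.2 − 0.75) = 0.2601/0.4500 = 0.5779
Terminal stock prices: S_u = 156, S_d = 97.5
Terminal payoffs (K − S): max(-22, 0) = 0, max(36.5, 0) = 36.5
Node 0 (S = 130): V_0 = e^(−0.05)·[0.5779·0.0000 + 0.4221·36.5000] = 14.6556

$14.66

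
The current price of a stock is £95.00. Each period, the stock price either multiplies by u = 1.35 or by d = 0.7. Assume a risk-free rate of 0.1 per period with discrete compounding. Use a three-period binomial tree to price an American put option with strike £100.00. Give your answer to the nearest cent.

Risk-neutral probability p = (1 + 0.1 − 0.7)/(1.35 − 0.7) = 0.4000/0.6500 = 0.6154
Terminal stock prices: S_uuu = 233.7, S_uud = 121.2, S_udd = 62.84, S_ddd = 32.58
Terminal payoffs (K − S): max(-133.7, 0) = 0, max(-21.2, 0) = 0, max(37.16, 0) = 37.16, max(67.42, 0) = 67.42
Node uu (S = 173.1): continuation = 1/1.1·[0.6154·0.0000 + 0.3846·0.0000] = 0.0000; exercise value = 0.0000 ≤ continuation, so V_uu = 0.0000
Node ud (S = 89.77): continuation = 1/1.1·[0.6154·0.0000 + 0.3846·37.1575] = 12.9921; exercise value = 10.2250 ≤ continuation, so V_ud = 12.9921
Node dd (S = 46.55): continuation = 1/1.1·[0.6154·37.1575 + 0.3846·67.4150] = 44.3591; exercise value = 53.4500 > continuation, so V_dd = 53.4500 (exercise)
Node u (S = 128.2): continuation = 1/1.1·[0.6154·0.0000 + 0.3846·12.9921] = 4.5427; exercise value = 0.0000 ≤ continuation, so V_u = 4.5427
Node d (S = 66.5): continuation = 1/1.1·[0.6154·12.9921 + 0.3846·53.4500] = 25.9571; exercise value = 33.5000 > continuation, so V_d = 33.5000 (exercise)
Node 0 (S = 95): continuation = 1/1.1·[0.6154·4.5427 + 0.3846·33.5000] = 14.2547; exercise value = 5.0000 ≤ continuation, so V_0 = 14.2547

£14.25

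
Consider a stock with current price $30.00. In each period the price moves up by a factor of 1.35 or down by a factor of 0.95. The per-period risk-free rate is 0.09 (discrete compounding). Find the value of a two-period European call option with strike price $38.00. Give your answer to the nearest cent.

Risk-neutral probability p = (1 + 0.09 − 0.95)/(1.35 − 0.95) = 0.1400/0.4000 = 0.3500
Terminal stock prices: S_uu = 54.68, S_ud = 38.48, S_dd = 27.07
Terminal payoffs (S − K): max(16.68, 0) = 16.68, max(0.475, 0) = 0.475, max(-10.93, 0) = 0
Node u (S = 40.5): V_u = 1/1.09·[0.3500·16.6750 + 0.6500·0.4750] = 5.6376
Node d (S = 28.5): V_d = 1/1.09·[0.3500·0.4750 + 0.6500·0.0000] = 0.1525
Node 0 (S = 30): V_0 = 1/1.09·[0.3500·5.6376 + 0.6500·0.1525] = 1.9012

$1.90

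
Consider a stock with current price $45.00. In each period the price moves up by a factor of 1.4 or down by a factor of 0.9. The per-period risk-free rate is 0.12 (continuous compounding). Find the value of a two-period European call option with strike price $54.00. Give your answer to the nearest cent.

$6.62

Risk-neutral probability p = (e^0.12 − 0.9)/(1.4 − 0.9) = 0.2275/0.5000 = 0.4550
Terminal stock prices: S_uu = 88.2, S_ud = 56.7, S_dd = 36.45
Terminal payoffs (S − K): max(34.2, 0) = 34.2, max(2.7, 0) = 2.7, max(-17.55, 0) = 0
Node u (S = 63): V_u = e^(−0.12)·[0.4550·34.2000 + 0.5450·2.7000] = 15.1063
Node d (S = 40.5): V_d = e^(−0.12)·[0.4550·2.7000 + 0.5450·0.0000] = 1.0896
Node 0 (S = 45): V_0 = e^(−0.12)·[0.4550·15.1063 + 0.5450·1.0896] = 6.6227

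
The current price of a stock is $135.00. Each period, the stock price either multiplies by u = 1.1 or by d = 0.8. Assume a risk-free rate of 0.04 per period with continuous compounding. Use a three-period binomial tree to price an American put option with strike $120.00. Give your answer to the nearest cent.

Risk-neutral probability p = (e^0.04 − 0.8)/(1.1 − 0.8) = 0.2408/0.3000 = 0.8027
Terminal stock prices: S_uuu = 179.7, S_uud = 130.7, S_udd = 95.04, S_ddd = 69.12
Terminal payoffs (K − S): max(-59.69, 0) = 0, max(-10.68, 0) = 0, max(24.96, 0) = 24.96, max(50.88, 0) = 50.88
Node uu (S = 163.4): continuation = e^(−0.04)·[0.8027·0.0000 + 0.1973·0.0000] = 0.0000; exercise value = 0.0000 ≤ continuation, so V_uu = 0.0000
Node ud (S = 118.8): continuation = e^(−0.04)·[0.8027·0.0000 + 0.1973·24.9600] = 4.7314; exercise value = 1.2000 ≤ continuation, so V_ud = 4.7314
Node dd (S = 86.4): continuation = e^(−0.04)·[0.8027·24.9600 + 0.1973·50.8800] = 28.8947; exercise value = 33.6000 > continuation, so V_dd = 33.6000 (exercise)
Node u (S = 148.5): continuation = e^(−0.04)·[0.8027·0.0000 + 0.1973·4.7314] = 0.8969; exercise value = 0.0000 ≤ continuation, so V_u = 0.8969
Node d (S = 108): continuation = e^(−0.04)·[0.8027·4.7314 + 0.1973·33.6000] = 10.0183; exercise value = 12.0000 > continuation, so V_d = 12.0000 (exercise)
Node 0 (S = 135): continuation = e^(−0.04)·[0.8027·0.8969 + 0.1973·12.0000] = 2.9664; exercise value = 0.0000 ≤ continuation, so V_0 = 2.9664

$2.97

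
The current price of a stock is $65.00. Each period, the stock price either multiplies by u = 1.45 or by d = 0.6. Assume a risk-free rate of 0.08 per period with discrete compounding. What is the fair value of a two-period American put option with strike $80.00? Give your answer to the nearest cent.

Risk-neutral probability p = (1 + 0.08 − 0.6)/(1.45 − 0.6) = 0.4800/0.8500 = 0.5647
Terminal stock prices: S_uu = 136.7, S_ud = 56.55, S_dd = 23.4
Terminal payoffs (K − S): max(-56.66, 0) = 0, max(23.45, 0) = 23.45, max(56.6, 0) = 56.6
Node u (S = 94.25): continuation = 1/1.08·[0.5647·0.0000 + 0.4353·23.4500] = 9.4515; exercise value = 0.0000 ≤ continuation, so V_u = 9.4515
Node d (S = 39): continuation = 1/1.08·[0.5647·23.4500 + 0.4353·56.6000] = 35.0741; exercise value = 41.0000 > continuation, so V_d = 41.0000 (exercise)
Node 0 (S = 65): continuation = 1/1.08·[0.5647·9.4515 + 0.4353·41.0000] = 21.4670; exercise value = 15.0000 ≤ continuation, so V_0 = 21.4670

$21.47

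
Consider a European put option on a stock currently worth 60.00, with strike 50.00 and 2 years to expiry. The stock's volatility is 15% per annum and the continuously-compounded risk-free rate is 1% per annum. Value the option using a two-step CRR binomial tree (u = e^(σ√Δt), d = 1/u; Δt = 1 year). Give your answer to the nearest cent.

CRR parameters: u = e^(σ√Δt) = e^(0.15·√1) = 1.1618, d = 1/u = 0.8607
Per-period rate: rΔt = 0.01·1 = 0.01, so R = e^0.01 = 1.0101
Risk-neutral probability p = (e^0.01 − 0.8607)/(1.1618 − 0.8607) = 0.1493/0.3011 = 0.4959
Terminal stock prices: S_uu = 80.99, S_ud = 60, S_dd = 44.45
Terminal payoffs (K − S): max(-30.99, 0) = 0, max(-10, 0) = 0, max(5.551, 0) = 5.551
Node u (S = 69.71): V_u = e^(−0.01)·[0.4959·0.0000 + 0.5041·0.0000] = 0.0000
Node d (S = 51.64): V_d = e^(−0.01)·[0.4959·0.0000 + 0.5041·5.5509] = 2.7701
Node 0 (S = 60): V_0 = e^(−0.01)·[0.4959·0.0000 + 0.5041·2.7701] = 1.3824

1.38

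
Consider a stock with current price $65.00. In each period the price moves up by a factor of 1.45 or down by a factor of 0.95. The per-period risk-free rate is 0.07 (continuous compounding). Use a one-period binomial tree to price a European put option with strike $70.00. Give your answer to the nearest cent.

Risk-neutral probability p = (e^0.07 − 0.95)/(1.45 − 0.95) = 0.1225/0.5000 = 0.2450
Terminal stock prices: S_u = 94.25, S_d = 61.75
Terminal payoffs (K − S): max(-24.25, 0) = 0, max(8.25, 0) = 8.25
Node 0 (S = 65): V_0 = e^(−0.07)·[0.2450·0.0000 + 0.7550·8.2500] = 5.8075

$5.81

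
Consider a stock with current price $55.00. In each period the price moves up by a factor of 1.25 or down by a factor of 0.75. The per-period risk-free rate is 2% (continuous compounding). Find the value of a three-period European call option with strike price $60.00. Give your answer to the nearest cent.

Risk-neutral probability p = (e^0.02 − 0.75)/(1.25 − 0.75) = 0.2702/0.5000 = 0.5404
Terminal stock prices: S_uuu = 107.4, S_uud = 64.45, S_udd = 38.67, S_ddd = 23.2
Terminal payoffs (S − K): max(47.42, 0) = 47.42, max(4.453, 0) = 4.453, max(-21.33, 0) = 0, max(-36.8, 0) = 0
Node uu (S = 85.94): V_uu = e^(−0.02)·[0.5404·47.4219 + 0.4596·4.4531] = 27.1256
Node ud (S = 51.56): V_ud = e^(−0.02)·[0.5404·4.4531 + 0.4596·0.0000] = 2.3588
Node dd (S = 30.94): V_dd = e^(−0.02)·[0.5404·0.0000 + 0.4596·0.0000] = 0.0000
Node u (S = 68.75): V_u = e^(−0.02)·[0.5404·27.1256 + 0.4596·2.3588] = 15.4311
Node d (S = 41.25): V_d = e^(−0.02)·[0.5404·2.3588 + 0.4596·0.0000] = 1.2495
Node 0 (S = 55): V_0 = e^(−0.02)·[0.5404·15.4311 + 0.4596·1.2495] = 8.7368

$8.74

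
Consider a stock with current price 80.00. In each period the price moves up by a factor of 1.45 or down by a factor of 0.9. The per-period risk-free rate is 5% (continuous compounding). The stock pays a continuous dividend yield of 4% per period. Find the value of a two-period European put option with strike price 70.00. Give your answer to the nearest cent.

Per-period risk-free factor R = e^0.05 = 1.0513; dividend-adjusted growth = e^(0.05−0.04) = 1.0101.
Risk-neutral probability p = (1.0101 − 0.9)/(1.45 − 0.9) = 0.1101/0.5500 = 0.2001
Terminal stock prices: S_uu = 168.2, S_ud = 104.4, S_dd = 64.8
Terminal payoffs (K − S): max(-98.2, 0) = 0, max(-34.4, 0) = 0, max(5.2, 0) = 5.2
Node u (S = 116): V_u = e^(−0.05)·[0.2001·0.0000 + 0.7999·0.0000] = 0.0000
Node d (S = 72): V_d = e^(−0.05)·[0.2001·0.0000 + 0.7999·5.2000] = 3.9567
Node 0 (S = 80): V_0 = e^(−0.05)·[0.2001·0.0000 + 0.7999·3.9567] = 3.0106

3.01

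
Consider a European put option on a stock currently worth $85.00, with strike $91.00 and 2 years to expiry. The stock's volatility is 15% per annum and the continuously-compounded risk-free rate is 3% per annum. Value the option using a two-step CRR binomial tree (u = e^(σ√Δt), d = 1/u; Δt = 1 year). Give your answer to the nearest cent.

CRR parameters: u = e^(σ√Δt) = e^(0.15·√1) = 1.1618, d = 1/u = 0.8607
Per-period rate: rΔt = 0.03·1 = 0.03, so R = e^0.03 = 1.0305
Risk-neutral probability p = (e^0.03 − 0.8607)/(1.1618 − 0.8607) = 0.1697/0.3011 = 0.5637
Terminal stock prices: S_uu = 114.7, S_ud = 85, S_dd = 62.97
Terminal payoffs (K − S): max(-23.74, 0) = 0, max(6, 0) = 6, max(28.03, 0) = 28.03
Node u (S = 98.76): V_u = e^(−0.03)·[0.5637·0.0000 + 0.4363·6.0000] = 2.5404
Node d (S = 73.16): V_d = e^(−0.03)·[0.5637·6.0000 + 0.4363·28.0305] = 15.1504
Node 0 (S = 85): V_0 = e^(−0.03)·[0.5637·2.5404 + 0.4363·15.1504] = 7.8044

$7.80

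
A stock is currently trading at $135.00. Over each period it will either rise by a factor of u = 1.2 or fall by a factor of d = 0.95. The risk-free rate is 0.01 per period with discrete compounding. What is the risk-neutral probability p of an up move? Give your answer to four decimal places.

Risk-neutral probability p = (1 + 0.01 − 0.95)/(1.2 − 0.95) = 0.0600/0.2500 = 0.2400

p = 0.2400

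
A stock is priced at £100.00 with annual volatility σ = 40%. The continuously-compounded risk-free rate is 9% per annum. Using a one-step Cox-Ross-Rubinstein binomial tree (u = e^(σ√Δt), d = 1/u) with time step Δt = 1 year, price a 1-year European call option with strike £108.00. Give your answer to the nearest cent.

£19.42

CRR parameters: u = e^(σ√Δt) = e^(0.4·√1) = 1.4918, d = 1/u = 0.6703
Per-period rate: rΔt = 0.09·1 = 0.09, so R = e^0.09 = 1.0942
Risk-neutral probability p = (e^0.09 − 0.6703)/(1.4918 − 0.6703) = 0.4239/0.8215 = 0.5159
Terminal stock prices: S_u = 149.2, S_d = 67.03
Terminal payoffs (S − K): max(41.18, 0) = 41.18, max(-40.97, 0) = 0
Node 0 (S = 100): V_0 = e^(−0.09)·[0.5159·41.1825 + 0.4841·0.0000] = 19.4192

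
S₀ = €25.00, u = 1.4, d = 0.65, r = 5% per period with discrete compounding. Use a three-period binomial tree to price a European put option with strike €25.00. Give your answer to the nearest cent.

Risk-neutral probability p = (1 + 0.05 − 0.65)/(1.4 − 0.65) = 0.4000/0.7500 = 0.5333
Terminal stock prices: S_uuu = 68.6, S_uud = 31.85, S_udd = 14.79, S_ddd = 6.866
Terminal payoffs (K − S): max(-43.6, 0) = 0, max(-6.85, 0) = 0, max(10.21, 0) = 10.21, max(18.13, 0) = 18.13
Node uu (S = 49): V_uu = 1/1.05·[0.5333·0.0000 + 0.4667·0.0000] = 0.0000
Node ud (S = 22.75): V_ud = 1/1.05·[0.5333·0.0000 + 0.4667·10.2125] = 4.5389
Node dd (S = 10.56): V_dd = 1/1.05·[0.5333·10.2125 + 0.4667·18.1344] = 13.2470
Node u (S = 35): V_u = 1/1.05·[0.5333·0.0000 + 0.4667·4.5389] = 2.0173
Node d (S = 16.25): V_d = 1/1.05·[0.5333·4.5389 + 0.4667·13.2470] = 8.1930
Node 0 (S = 25): V_0 = 1/1.05·[0.5333·2.0173 + 0.4667·8.1930] = 4.6660

€4.67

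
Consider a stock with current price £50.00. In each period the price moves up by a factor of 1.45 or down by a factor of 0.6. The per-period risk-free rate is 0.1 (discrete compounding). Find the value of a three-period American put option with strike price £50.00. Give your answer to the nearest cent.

£9.28

Risk-neutral probability p = (1 + 0.1 − 0.6)/(1.45 − 0.6) = 0.5000/0.8500 = 0.5882
Terminal stock prices: S_uuu = 152.4, S_uud = 63.07, S_udd = 26.1, S_ddd = 10.8
Terminal payoffs (K − S): max(-102.4, 0) = 0, max(-13.07, 0) = 0, max(23.9, 0) = 23.9, max(39.2, 0) = 39.2
Node uu (S = 105.1): continuation = 1/1.1·[0.5882·0.0000 + 0.4118·0.0000] = 0.0000; exercise value = 0.0000 ≤ continuation, so V_uu = 0.0000
Node ud (S = 43.5): continuation = 1/1.1·[0.5882·0.0000 + 0.4118·23.9000] = 8.9465; exercise value = 6.5000 ≤ continuation, so V_ud = 8.9465
Node dd (S = 18): continuation = 1/1.1·[0.5882·23.9000 + 0.4118·39.2000] = 27.4545; exercise value = 32.0000 > continuation, so V_dd = 32.0000 (exercise)
Node u (S = 72.5): continuation = 1/1.1·[0.5882·0.0000 + 0.4118·8.9465] = 3.3490; exercise value = 0.0000 ≤ continuation, so V_u = 3.3490
Node d (S = 30): continuation = 1/1.1·[0.5882·8.9465 + 0.4118·32.0000] = 16.7628; exercise value = 20.0000 > continuation, so V_d = 20.0000 (exercise)
Node 0 (S = 50): continuation = 1/1.1·[0.5882·3.3490 + 0.4118·20.0000] = 9.2775; exercise value = 0.0000 ≤ continuation, so V_0 = 9.2775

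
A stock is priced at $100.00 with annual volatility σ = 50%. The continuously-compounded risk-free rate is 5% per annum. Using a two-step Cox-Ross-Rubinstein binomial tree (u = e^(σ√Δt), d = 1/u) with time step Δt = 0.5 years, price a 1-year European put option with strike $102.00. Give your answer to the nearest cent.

$16.24

CRR parameters: u = e^(σ√Δt) = e^(0.5·√0.5) = 1.4241, d = 1/u = 0.7022
Per-period rate: rΔt = 0.05·0.5 = 0.025, so R = e^0.025 = 1.0253
Risk-neutral probability p = (e^0.025 − 0.7022)/(1.4241 − 0.7022) = 0.3231/0.7219 = 0.4476
Terminal stock prices: S_uu = 202.8, S_ud = 100, S_dd = 49.31
Terminal payoffs (K − S): max(-100.8, 0) = 0, max(2, 0) = 2, max(52.69, 0) = 52.69
Node u (S = 142.4): V_u = e^(−0.025)·[0.4476·0.0000 + 0.5524·2.0000] = 1.0775
Node d (S = 70.22): V_d = e^(−0.025)·[0.4476·2.0000 + 0.5524·52.6931] = 29.2628
Node 0 (S = 100): V_0 = e^(−0.025)·[0.4476·1.0775 + 0.5524·29.2628] = 16.2364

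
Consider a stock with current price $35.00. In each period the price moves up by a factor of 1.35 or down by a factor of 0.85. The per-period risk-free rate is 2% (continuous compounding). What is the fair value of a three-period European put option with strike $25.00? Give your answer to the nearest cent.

$0.95

Risk-neutral probability p = (e^0.02 − 0.85)/(1.35 − 0.85) = 0.1702/0.5000 = 0.3404
Terminal stock prices: S_uuu = 86.11, S_uud = 54.22, S_udd = 34.14, S_ddd = 21.49
Terminal payoffs (K − S): max(-61.11, 0) = 0, max(-29.22, 0) = 0, max(-9.138, 0) = 0, max(3.506, 0) = 3.506
Node uu (S = 63.79): V_uu = e^(−0.02)·[0.3404·0.0000 + 0.6596·0.0000] = 0.0000
Node ud (S = 40.16): V_ud = e^(−0.02)·[0.3404·0.0000 + 0.6596·0.0000] = 0.0000
Node dd (S = 25.29): V_dd = e^(−0.02)·[0.3404·0.0000 + 0.6596·3.5056] = 2.2665
Node u (S = 47.25): V_u = e^(−0.02)·[0.3404·0.0000 + 0.6596·0.0000] = 0.0000
Node d (S = 29.75): V_d = e^(−0.02)·[0.3404·0.0000 + 0.6596·2.2665] = 1.4654
Node 0 (S = 35): V_0 = e^(−0.02)·[0.3404·0.0000 + 0.6596·1.4654] = 0.9474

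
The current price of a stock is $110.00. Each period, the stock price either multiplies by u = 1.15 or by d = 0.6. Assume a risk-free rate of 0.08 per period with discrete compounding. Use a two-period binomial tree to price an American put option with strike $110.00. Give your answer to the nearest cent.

Risk-neutral probability p = (1 + 0.08 − 0.6)/(1.15 − 0.6) = 0.4800/0.5500 = 0.8727
Terminal stock prices: S_uu = 145.5, S_ud = 75.9, S_dd = 39.6
Terminal payoffs (K − S): max(-35.47, 0) = 0, max(34.1, 0) = 34.1, max(70.4, 0) = 70.4
Node u (S = 126.5): continuation = 1/1.08·[0.8727·0.0000 + 0.1273·34.1000] = 4.0185; exercise value = 0.0000 ≤ continuation, so V_u = 4.0185
Node d (S = 66): continuation = 1/1.08·[0.8727·34.1000 + 0.1273·70.4000] = 35.8519; exercise value = 44.0000 > continuation, so V_d = 44.0000 (exercise)
Node 0 (S = 110): continuation = 1/1.08·[0.8727·4.0185 + 0.1273·44.0000] = 8.4325; exercise value = 0.0000 ≤ continuation, so V_0 = 8.4325

$8.43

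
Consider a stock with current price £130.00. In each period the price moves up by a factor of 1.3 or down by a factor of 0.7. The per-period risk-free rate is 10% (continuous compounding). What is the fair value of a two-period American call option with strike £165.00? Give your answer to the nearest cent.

Risk-neutral probability p = (e^0.1 − 0.7)/(1.3 − 0.7) = 0.4052/0.6000 = 0.6753
Terminal stock prices: S_uu = 219.7, S_ud = 118.3, S_dd = 63.7
Terminal payoffs (S − K): max(54.7, 0) = 54.7, max(-46.7, 0) = 0, max(-101.3, 0) = 0
Node u (S = 169): continuation = e^(−0.1)·[0.6753·54.7000 + 0.3247·0.0000] = 33.4230; exercise value = 4.0000 ≤ continuation, so V_u = 33.4230
Node d (S = 91): continuation = e^(−0.1)·[0.6753·0.0000 + 0.3247·0.0000] = 0.0000; exercise value = 0.0000 ≤ continuation, so V_d = 0.0000
Node 0 (S = 130): continuation = e^(−0.1)·[0.6753·33.4230 + 0.3247·0.0000] = 20.4222; exercise value = 0.0000 ≤ continuation, so V_0 = 20.4222

£20.42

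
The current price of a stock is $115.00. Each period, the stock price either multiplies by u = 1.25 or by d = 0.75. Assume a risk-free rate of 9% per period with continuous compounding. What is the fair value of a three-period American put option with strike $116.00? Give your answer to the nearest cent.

Risk-neutral probability p = (e^0.09 − 0.75)/(1.25 − 0.75) = 0.3442/0.5000 = 0.6883
Terminal stock prices: S_uuu = 224.6, S_uud = 134.8, S_udd = 80.86, S_ddd = 48.52
Terminal payoffs (K − S): max(-108.6, 0) = 0, max(-18.77, 0) = 0, max(35.14, 0) = 35.14, max(67.48, 0) = 67.48
Node uu (S = 179.7): continuation = e^(−0.09)·[0.6883·0.0000 + 0.3117·0.0000] = 0.0000; exercise value = 0.0000 ≤ continuation, so V_uu = 0.0000
Node ud (S = 107.8): continuation = e^(−0.09)·[0.6883·0.0000 + 0.3117·35.1406] = 10.0090; exercise value = 8.1875 ≤ continuation, so V_ud = 10.0090
Node dd (S = 64.69): continuation = e^(−0.09)·[0.6883·35.1406 + 0.3117·67.4844] = 41.3285; exercise value = 51.3125 > continuation, so V_dd = 51.3125 (exercise)
Node u (S = 143.8): continuation = e^(−0.09)·[0.6883·0.0000 + 0.3117·10.0090] = 2.8509; exercise value = 0.0000 ≤ continuation, so V_u = 2.8509
Node d (S = 86.25): continuation = e^(−0.09)·[0.6883·10.0090 + 0.3117·51.3125] = 20.9119; exercise value = 29.7500 > continuation, so V_d = 29.7500 (exercise)
Node 0 (S = 115): continuation = e^(−0.09)·[0.6883·2.8509 + 0.3117·29.7500] = 10.2671; exercise value = 1.0000 ≤ continuation, so V_0 = 10.2671

$10.27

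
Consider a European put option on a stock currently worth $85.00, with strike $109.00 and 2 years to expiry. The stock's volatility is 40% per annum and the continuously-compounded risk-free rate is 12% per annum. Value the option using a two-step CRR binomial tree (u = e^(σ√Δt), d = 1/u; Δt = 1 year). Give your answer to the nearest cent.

CRR parameters: u = e^(σ√Δt) = e^(0.4·√1) = 1.4918, d = 1/u = 0.6703
Per-period rate: rΔt = 0.12·1 = 0.12, so R = e^0.12 = 1.1275
Risk-neutral probability p = (e^0.12 − 0.6703)/(1.4918 − 0.6703) = 0.4572/0.8215 = 0.5565
Terminal stock prices: S_uu = 189.2, S_ud = 85, S_dd = 38.19
Terminal payoffs (K − S): max(-80.17, 0) = 0, max(24, 0) = 24, max(70.81, 0) = 70.81
Node u (S = 126.8): V_u = e^(−0.12)·[0.5565·0.0000 + 0.4435·24.0000] = 9.4401
Node d (S = 56.98): V_d = e^(−0.12)·[0.5565·24.0000 + 0.4435·70.8070] = 39.6971
Node 0 (S = 85): V_0 = e^(−0.12)·[0.5565·9.4401 + 0.4435·39.6971] = 20.2739

$20.27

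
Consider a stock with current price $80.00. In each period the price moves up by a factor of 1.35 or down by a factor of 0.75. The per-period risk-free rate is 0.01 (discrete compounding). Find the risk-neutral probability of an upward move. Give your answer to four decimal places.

p = 0.4333

Risk-neutral probability p = (1 + 0.01 − 0.75)/(1.35 − 0.75) = 0.2600/0.6000 = 0.4333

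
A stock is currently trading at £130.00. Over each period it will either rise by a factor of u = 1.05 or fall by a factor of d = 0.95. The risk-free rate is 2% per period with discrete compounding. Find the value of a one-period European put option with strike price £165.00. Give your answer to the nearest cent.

Risk-neutral probability p = (1 + 0.02 − 0.95)/(1.05 − 0.95) = 0.0700/0.1000 = 0.7000
Terminal stock prices: S_u = 136.5, S_d = 123.5
Terminal payoffs (K − S): max(28.5, 0) = 28.5, max(41.5, 0) = 41.5
Node 0 (S = 130): V_0 = 1/1.02·[0.7000·28.5000 + 0.3000·41.5000] = 31.7647

£31.76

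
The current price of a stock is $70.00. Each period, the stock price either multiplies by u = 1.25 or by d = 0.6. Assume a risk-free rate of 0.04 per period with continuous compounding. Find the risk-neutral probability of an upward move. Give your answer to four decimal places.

p = 0.6782

Risk-neutral probability p = (e^0.04 − 0.6)/(1.25 − 0.6) = 0.4408/0.6500 = 0.6782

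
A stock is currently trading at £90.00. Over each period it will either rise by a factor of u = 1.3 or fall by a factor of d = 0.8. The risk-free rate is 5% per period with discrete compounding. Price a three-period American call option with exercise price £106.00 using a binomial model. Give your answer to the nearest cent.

Risk-neutral probability p = (1 + 0.05 − 0.8)/(1.3 − 0.8) = 0.2500/0.5000 = 0.5000
Terminal stock prices: S_uuu = 197.7, S_uud = 121.7, S_udd = 74.88, S_ddd = 46.08
Terminal payoffs (S − K): max(91.73, 0) = 91.73, max(15.68, 0) = 15.68, max(-31.12, 0) = 0, max(-59.92, 0) = 0
Node uu (S = 152.1): continuation = 1/1.05·[0.5000·91.7300 + 0.5000·15.6800] = 51.1476; exercise value = 46.1000 ≤ continuation, so V_uu = 51.1476
Node ud (S = 93.6): continuation = 1/1.05·[0.5000·15.6800 + 0.5000·0.0000] = 7.4667; exercise value = 0.0000 ≤ continuation, so V_ud = 7.4667
Node dd (S = 57.6): continuation = 1/1.05·[0.5000·0.0000 + 0.5000·0.0000] = 0.0000; exercise value = 0.0000 ≤ continuation, so V_dd = 0.0000
Node u (S = 117): continuation = 1/1.05·[0.5000·51.1476 + 0.5000·7.4667] = 27.9116; exercise value = 11.0000 ≤ continuation, so V_u = 27.9116
Node d (S = 72): continuation = 1/1.05·[0.5000·7.4667 + 0.5000·0.0000] = 3.5556; exercise value = 0.0000 ≤ continuation, so V_d = 3.5556
Node 0 (S = 90): continuation = 1/1.05·[0.5000·27.9116 + 0.5000·3.5556] = 14.9843; exercise value = 0.0000 ≤ continuation, so V_0 = 14.9843

£14.98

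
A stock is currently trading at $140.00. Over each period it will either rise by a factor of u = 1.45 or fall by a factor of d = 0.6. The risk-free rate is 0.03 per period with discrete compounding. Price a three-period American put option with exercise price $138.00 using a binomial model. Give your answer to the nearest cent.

$34.84

Risk-neutral probability p = (1 + 0.03 − 0.6)/(1.45 − 0.6) = 0.4300/0.8500 = 0.5059
Terminal stock prices: S_uuu = 426.8, S_uud = 176.6, S_udd = 73.08, S_ddd = 30.24
Terminal payoffs (K − S): max(-288.8, 0) = 0, max(-38.61, 0) = 0, max(64.92, 0) = 64.92, max(107.8, 0) = 107.8
Node uu (S = 294.4): continuation = 1/1.03·[0.5059·0.0000 + 0.4941·0.0000] = 0.0000; exercise value = 0.0000 ≤ continuation, so V_uu = 0.0000
Node ud (S = 121.8): continuation = 1/1.03·[0.5059·0.0000 + 0.4941·64.9200] = 31.1438; exercise value = 16.2000 ≤ continuation, so V_ud = 31.1438
Node dd (S = 50.4): continuation = 1/1.03·[0.5059·64.9200 + 0.4941·107.7600] = 83.5806; exercise value = 87.6000 > continuation, so V_dd = 87.6000 (exercise)
Node u (S = 203): continuation = 1/1.03·[0.5059·0.0000 + 0.4941·31.1438] = 14.9405; exercise value = 0.0000 ≤ continuation, so V_u = 14.9405
Node d (S = 84): continuation = 1/1.03·[0.5059·31.1438 + 0.4941·87.6000] = 57.3202; exercise value = 54.0000 ≤ continuation, so V_d = 57.3202
Node 0 (S = 140): continuation = 1/1.03·[0.5059·14.9405 + 0.4941·57.3202] = 34.8360; exercise value = 0.0000 ≤ continuation, so V_0 = 34.8360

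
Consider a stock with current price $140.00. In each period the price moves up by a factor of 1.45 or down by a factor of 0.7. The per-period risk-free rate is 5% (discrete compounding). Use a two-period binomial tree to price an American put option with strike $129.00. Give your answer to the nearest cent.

Risk-neutral probability p = (1 + 0.05 − 0.7)/(1.45 − 0.7) = 0.3500/0.7500 = 0.4667
Terminal stock prices: S_uu = 294.4, S_ud = 142.1, S_dd = 68.6
Terminal payoffs (K − S): max(-165.4, 0) = 0, max(-13.1, 0) = 0, max(60.4, 0) = 60.4
Node u (S = 203): continuation = 1/1.05·[0.4667·0.0000 + 0.5333·0.0000] = 0.0000; exercise value = 0.0000 ≤ continuation, so V_u = 0.0000
Node d (S = 98): continuation = 1/1.05·[0.4667·0.0000 + 0.5333·60.4000] = 30.6794; exercise value = 31.0000 > continuation, so V_d = 31.0000 (exercise)
Node 0 (S = 140): continuation = 1/1.05·[0.4667·0.0000 + 0.5333·31.0000] = 15.7460; exercise value = 0.0000 ≤ continuation, so V_0 = 15.7460

$15.75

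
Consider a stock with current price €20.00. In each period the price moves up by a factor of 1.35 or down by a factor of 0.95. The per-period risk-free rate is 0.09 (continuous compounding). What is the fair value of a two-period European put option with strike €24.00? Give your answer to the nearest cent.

Risk-neutral probability p = (e^0.09 − 0.95)/(1.35 − 0.95) = 0.1442/0.4000 = 0.3604
Terminal stock prices: S_uu = 36.45, S_ud = 25.65, S_dd = 18.05
Terminal payoffs (K − S): max(-12.45, 0) = 0, max(-1.65, 0) = 0, max(5.95, 0) = 5.95
Node u (S = 27): V_u = e^(−0.09)·[0.3604·0.0000 + 0.6396·0.0000] = 0.0000
Node d (S = 19): V_d = e^(−0.09)·[0.3604·0.0000 + 0.6396·5.9500] = 3.4779
Node 0 (S = 20): V_0 = e^(−0.09)·[0.3604·0.0000 + 0.6396·3.4779] = 2.0329

€2.03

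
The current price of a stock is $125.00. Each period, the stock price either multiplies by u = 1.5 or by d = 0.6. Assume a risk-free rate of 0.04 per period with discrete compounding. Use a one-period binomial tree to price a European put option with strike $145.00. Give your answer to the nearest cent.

$34.40

Risk-neutral probability p = (1 + 0.04 − 0.6)/(1.5 − 0.6) = 0.4400/0.9000 = 0.4889
Terminal stock prices: S_u = 187.5, S_d = 75
Terminal payoffs (K − S): max(-42.5, 0) = 0, max(70, 0) = 70
Node 0 (S = 125): V_0 = 1/1.04·[0.4889·0.0000 + 0.5111·70.0000] = 34.4017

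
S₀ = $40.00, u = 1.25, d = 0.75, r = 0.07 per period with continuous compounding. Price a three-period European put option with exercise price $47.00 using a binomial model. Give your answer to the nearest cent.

Risk-neutral probability p = (e^0.07 − 0.75)/(1.25 − 0.75) = 0.3225/0.5000 = 0.6450
Terminal stock prices: S_uuu = 78.12, S_uud = 46.88, S_udd = 28.12, S_ddd = 16.88
Terminal payoffs (K − S): max(-31.12, 0) = 0, max(0.125, 0) = 0.125, max(18.88, 0) = 18.88, max(30.12, 0) = 30.12
Node uu (S = 62.5): V_uu = e^(−0.07)·[0.6450·0.0000 + 0.3550·0.1250] = 0.0414
Node ud (S = 37.5): V_ud = e^(−0.07)·[0.6450·0.1250 + 0.3550·18.8750] = 6.3225
Node dd (S = 22.5): V_dd = e^(−0.07)·[0.6450·18.8750 + 0.3550·30.1250] = 21.3225
Node u (S = 50): V_u = e^(−0.07)·[0.6450·0.0414 + 0.3550·6.3225] = 2.1175
Node d (S = 30): V_d = e^(−0.07)·[0.6450·6.3225 + 0.3550·21.3225] = 10.8598
Node 0 (S = 40): V_0 = e^(−0.07)·[0.6450·2.1175 + 0.3550·10.8598] = 4.8679

$4.87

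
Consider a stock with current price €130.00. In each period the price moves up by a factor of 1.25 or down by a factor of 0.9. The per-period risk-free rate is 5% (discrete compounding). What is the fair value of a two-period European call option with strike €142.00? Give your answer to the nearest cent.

Risk-neutral probability p = (1 + 0.05 − 0.9)/(1.25 − 0.9) = 0.1500/0.3500 = 0.4286
Terminal stock prices: S_uu = 203.1, S_ud = 146.2, S_dd = 105.3
Terminal payoffs (S − K): max(61.12, 0) = 61.12, max(4.25, 0) = 4.25, max(-36.7, 0) = 0
Node u (S = 162.5): V_u = 1/1.05·[0.4286·61.1250 + 0.5714·4.2500] = 27.2619
Node d (S = 117): V_d = 1/1.05·[0.4286·4.2500 + 0.5714·0.0000] = 1.7347
Node 0 (S = 130): V_0 = 1/1.05·[0.4286·27.2619 + 0.5714·1.7347] = 12.0714

€12.07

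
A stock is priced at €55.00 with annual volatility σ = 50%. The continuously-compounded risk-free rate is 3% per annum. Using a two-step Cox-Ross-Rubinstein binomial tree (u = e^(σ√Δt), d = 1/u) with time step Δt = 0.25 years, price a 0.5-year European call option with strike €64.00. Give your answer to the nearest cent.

CRR parameters: u = e^(σ√Δt) = e^(0.5·√0.25) = 1.2840, d = 1/u = 0.7788
Per-period rate: rΔt = 0.03·0.25 = 0.0075, so R = e^0.0075 = 1.0075
Risk-neutral probability p = (e^0.0075 − 0.7788)/(1.2840 − 0.7788) = 0.2287/0.5052 = 0.4527
Terminal stock prices: S_uu = 90.68, S_ud = 55, S_dd = 33.36
Terminal payoffs (S − K): max(26.68, 0) = 26.68, max(-9, 0) = 0, max(-30.64, 0) = 0
Node u (S = 70.62): V_u = e^(−0.0075)·[0.4527·26.6797 + 0.5473·0.0000] = 11.9883
Node d (S = 42.83): V_d = e^(−0.0075)·[0.4527·0.0000 + 0.5473·0.0000] = 0.0000
Node 0 (S = 55): V_0 = e^(−0.0075)·[0.4527·11.9883 + 0.5473·0.0000] = 5.3868

€5.39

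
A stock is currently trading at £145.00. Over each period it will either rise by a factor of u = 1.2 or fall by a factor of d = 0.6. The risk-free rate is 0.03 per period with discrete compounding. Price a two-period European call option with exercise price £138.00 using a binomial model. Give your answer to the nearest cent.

Risk-neutral probability p = (1 + 0.03 − 0.6)/(1.2 − 0.6) = 0.4300/0.6000 = 0.7167
Terminal stock prices: S_uu = 208.8, S_ud = 104.4, S_dd = 52.2
Terminal payoffs (S − K): max(70.8, 0) = 70.8, max(-33.6, 0) = 0, max(-85.8, 0) = 0
Node u (S = 174): V_u = 1/1.03·[0.7167·70.8000 + 0.2833·0.0000] = 49.2621
Node d (S = 87): V_d = 1/1.03·[0.7167·0.0000 + 0.2833·0.0000] = 0.0000
Node 0 (S = 145): V_0 = 1/1.03·[0.7167·49.2621 + 0.2833·0.0000] = 34.2762

£34.28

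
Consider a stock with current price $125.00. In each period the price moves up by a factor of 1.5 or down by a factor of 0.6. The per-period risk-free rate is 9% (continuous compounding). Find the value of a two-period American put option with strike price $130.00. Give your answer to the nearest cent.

$26.29

Risk-neutral probability p = (e^0.09 − 0.6)/(1.5 − 0.6) = 0.4942/0.9000 = 0.5491
Terminal stock prices: S_uu = 281.2, S_ud = 112.5, S_dd = 45
Terminal payoffs (K − S): max(-151.2, 0) = 0, max(17.5, 0) = 17.5, max(85, 0) = 85
Node u (S = 187.5): continuation = e^(−0.09)·[0.5491·0.0000 + 0.4509·17.5000] = 7.2119; exercise value = 0.0000 ≤ continuation, so V_u = 7.2119
Node d (S = 75): continuation = e^(−0.09)·[0.5491·17.5000 + 0.4509·85.0000] = 43.8111; exercise value = 55.0000 > continuation, so V_d = 55.0000 (exercise)
Node 0 (S = 125): continuation = e^(−0.09)·[0.5491·7.2119 + 0.4509·55.0000] = 26.2850; exercise value = 5.0000 ≤ continuation, so V_0 = 26.2850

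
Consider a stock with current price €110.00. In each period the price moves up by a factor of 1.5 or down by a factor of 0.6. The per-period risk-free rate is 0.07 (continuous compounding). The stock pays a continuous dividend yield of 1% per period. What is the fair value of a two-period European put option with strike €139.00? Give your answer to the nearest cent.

Per-period risk-free factor R = e^0.07 = 1.0725; dividend-adjusted growth = e^(0.07−0.01) = 1.0618.
Risk-neutral probability p = (1.0618 − 0.6)/(1.5 − 0.6) = 0.4618/0.9000 = 0.5132
Terminal stock prices: S_uu = 247.5, S_ud = 99, S_dd = 39.6
Terminal payoffs (K − S): max(-108.5, 0) = 0, max(40, 0) = 40, max(99.4, 0) = 99.4
Node u (S = 165): V_u = e^(−0.07)·[0.5132·0.0000 + 0.4868·40.0000] = 18.1574
Node d (S = 66): V_d = e^(−0.07)·[0.5132·40.0000 + 0.4868·99.4000] = 64.2595
Node 0 (S = 110): V_0 = e^(−0.07)·[0.5132·18.1574 + 0.4868·64.2595] = 37.8571

€37.86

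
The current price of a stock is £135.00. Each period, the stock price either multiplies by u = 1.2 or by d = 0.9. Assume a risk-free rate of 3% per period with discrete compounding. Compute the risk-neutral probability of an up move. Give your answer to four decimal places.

p = 0.4333

Risk-neutral probability p = (1 + 0.03 − 0.9)/(1.2 − 0.9) = 0.1300/0.3000 = 0.4333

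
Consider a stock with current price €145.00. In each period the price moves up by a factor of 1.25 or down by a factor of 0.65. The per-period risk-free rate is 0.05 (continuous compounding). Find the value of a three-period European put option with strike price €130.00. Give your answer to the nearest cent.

€12.94

Risk-neutral probability p = (e^0.05 − 0.65)/(1.25 − 0.65) = 0.4013/0.6000 = 0.6688
Terminal stock prices: S_uuu = 283.2, S_uud = 147.3, S_udd = 76.58, S_ddd = 39.82
Terminal payoffs (K − S): max(-153.2, 0) = 0, max(-17.27, 0) = 0, max(53.42, 0) = 53.42, max(90.18, 0) = 90.18
Node uu (S = 226.6): V_uu = e^(−0.05)·[0.6688·0.0000 + 0.3312·0.0000] = 0.0000
Node ud (S = 117.8): V_ud = e^(−0.05)·[0.6688·0.0000 + 0.3312·53.4219] = 16.8312
Node dd (S = 61.26): V_dd = e^(−0.05)·[0.6688·53.4219 + 0.3312·90.1794] = 62.3973
Node u (S = 181.2): V_u = e^(−0.05)·[0.6688·0.0000 + 0.3312·16.8312] = 5.3028
Node d (S = 94.25): V_d = e^(−0.05)·[0.6688·16.8312 + 0.3312·62.3973] = 30.3664
Node 0 (S = 145): V_0 = e^(−0.05)·[0.6688·5.3028 + 0.3312·30.3664] = 12.9408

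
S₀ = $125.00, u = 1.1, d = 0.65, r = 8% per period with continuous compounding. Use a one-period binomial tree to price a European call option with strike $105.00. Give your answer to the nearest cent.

$28.89

Risk-neutral probability p = (e^0.08 − 0.65)/(1.1 − 0.65) = 0.4333/0.4500 = 0.9629
Terminal stock prices: S_u = 137.5, S_d = 81.25
Terminal payoffs (S − K): max(32.5, 0) = 32.5, max(-23.75, 0) = 0
Node 0 (S = 125): V_0 = e^(−0.08)·[0.9629·32.5000 + 0.0371·0.0000] = 28.8870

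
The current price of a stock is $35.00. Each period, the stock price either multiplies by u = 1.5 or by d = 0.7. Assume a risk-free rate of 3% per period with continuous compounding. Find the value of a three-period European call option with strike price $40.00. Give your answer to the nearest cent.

$9.19

Risk-neutral probability p = (e^0.03 − 0.7)/(1.5 − 0.7) = 0.3305/0.8000 = 0.4131
Terminal stock prices: S_uuu = 118.1, S_uud = 55.12, S_udd = 25.72, S_ddd = 12
Terminal payoffs (S − K): max(78.12, 0) = 78.12, max(15.12, 0) = 15.12, max(-14.28, 0) = 0, max(-28, 0) = 0
Node uu (S = 78.75): V_uu = e^(−0.03)·[0.4131·78.1250 + 0.5869·15.1250] = 39.9322
Node ud (S = 36.75): V_ud = e^(−0.03)·[0.4131·15.1250 + 0.5869·0.0000] = 6.0630
Node dd (S = 17.15): V_dd = e^(−0.03)·[0.4131·0.0000 + 0.5869·0.0000] = 0.0000
Node u (S = 52.5): V_u = e^(−0.03)·[0.4131·39.9322 + 0.5869·6.0630] = 19.4606
Node d (S = 24.5): V_d = e^(−0.03)·[0.4131·6.0630 + 0.5869·0.0000] = 2.4304
Node 0 (S = 35): V_0 = e^(−0.03)·[0.4131·19.4606 + 0.5869·2.4304] = 9.1853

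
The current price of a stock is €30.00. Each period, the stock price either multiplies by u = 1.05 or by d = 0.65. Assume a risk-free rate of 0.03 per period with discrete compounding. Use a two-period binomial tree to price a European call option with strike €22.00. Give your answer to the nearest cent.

Risk-neutral probability p = (1 + 0.03 − 0.65)/(1.05 − 0.65) = 0.3800/0.4000 = 0.9500
Terminal stock prices: S_uu = 33.08, S_ud = 20.48, S_dd = 12.68
Terminal payoffs (S − K): max(11.08, 0) = 11.08, max(-1.525, 0) = 0, max(-9.325, 0) = 0
Node u (S = 31.5): V_u = 1/1.03·[0.9500·11.0750 + 0.0500·0.0000] = 10.2148
Node d (S = 19.5): V_d = 1/1.03·[0.9500·0.0000 + 0.0500·0.0000] = 0.0000
Node 0 (S = 30): V_0 = 1/1.03·[0.9500·10.2148 + 0.0500·0.0000] = 9.4214

€9.42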